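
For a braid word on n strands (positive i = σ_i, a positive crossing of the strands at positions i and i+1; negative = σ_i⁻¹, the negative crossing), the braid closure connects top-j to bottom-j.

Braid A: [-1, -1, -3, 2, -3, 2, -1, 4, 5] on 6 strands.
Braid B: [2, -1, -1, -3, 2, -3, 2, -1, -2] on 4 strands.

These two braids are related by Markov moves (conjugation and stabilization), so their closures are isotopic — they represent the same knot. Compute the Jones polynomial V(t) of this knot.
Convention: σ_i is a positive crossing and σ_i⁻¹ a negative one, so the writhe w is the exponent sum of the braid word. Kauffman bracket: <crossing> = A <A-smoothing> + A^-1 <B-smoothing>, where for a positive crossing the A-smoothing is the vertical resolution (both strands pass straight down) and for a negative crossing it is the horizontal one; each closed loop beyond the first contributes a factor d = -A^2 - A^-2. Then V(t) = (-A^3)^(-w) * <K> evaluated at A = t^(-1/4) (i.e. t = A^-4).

Markov-equivalent braids have isotopic closures, hence identical knot invariants. Strip the Markov moves from each word to reach a common short braid β, then compute V(t) once on β.
Braid A: s1^-1 s1^-1 s3^-1 s2 s3^-1 s2 s1^-1 s4 s5 on 6 strands reduces by inverse Markov moves (closure unchanged at each step):
  Destabilize: the word has the form β·s5 where s5 occurs only as the final letter (β ∈ B_5); drop it and the last strand → 5 strands.
  Destabilize: the word has the form β·s4 where s4 occurs only as the final letter (β ∈ B_4); drop it and the last strand → 4 strands.
Reduced to β = s1^-1 s1^-1 s3^-1 s2 s3^-1 s2 s1^-1 on 4 strands, 7 crossings.
Braid B: s2 s1^-1 s1^-1 s3^-1 s2 s3^-1 s2 s1^-1 s2^-1 on 4 strands reduces by inverse Markov moves (closure unchanged at each step):
  Deconjugate: the word is γ·β·γ⁻¹ with γ = s2 (prefix) and γ⁻¹ = s2^-1 (suffix); strip both.
Reduced to β = s1^-1 s1^-1 s3^-1 s2 s3^-1 s2 s1^-1 on 4 strands, 7 crossings.
Both give the same β = s1^-1 s1^-1 s3^-1 s2 s3^-1 s2 s1^-1 on 4 strands, so one state sum suffices:
Braid: s1^-1 s1^-1 s3^-1 s2 s3^-1 s2 s1^-1 on 4 strands, 7 crossings.
Writhe w = (#positive) - (#negative) = 2 - 5 = -3.
State-sum expansion of <K>. There are 2^7 = 128 states.
Each crossing splits two ways (0=vertical, 1=horizontal). The state's weight is A^(#A-smoothings - #B-smoothings) * d^(loops - 1).
Tabulate the states by total A-exponent and number of loops L (A-exp: L × count):
  A^7: L=5 ×1
  A^5: L=4 ×7
  A^3: L=3 ×20, L=5 ×1
  A^1: L=2 ×27, L=4 ×8
  A^-1: L=1 ×15, L=3 ×19, L=5 ×1
  A^-3: L=2 ×17, L=4 ×4
  A^-5: L=3 ×7
  A^-7: L=4 ×1
Each group contributes A^e * Σ count * d^(L-1):
Powers of d = -A^2 - A^-2: d^2 = A^4 + 2 + A^-4; d^3 = -A^6 - 3*A^2 - 3*A^-2 - A^-6; d^4 = A^8 + 4*A^4 + 6 + 4*A^-4 + A^-8.
  A^7 * (d^4) = A^15 + 4*A^11 + 6*A^7 + 4*A^3 + A^-1
  A^5 * (7*d^3) = -7*A^11 - 21*A^7 - 21*A^3 - 7*A^-1
  A^3 * (20*d^2 + d^4) = A^11 + 24*A^7 + 46*A^3 + 24*A^-1 + A^-5
  A^1 * (27*d + 8*d^3) = -8*A^7 - 51*A^3 - 51*A^-1 - 8*A^-5
  A^-1 * (15 + 19*d^2 + d^4) = A^7 + 23*A^3 + 59*A^-1 + 23*A^-5 + A^-9
  A^-3 * (17*d + 4*d^3) = -4*A^3 - 29*A^-1 - 29*A^-5 - 4*A^-9
  A^-5 * (7*d^2) = 7*A^-1 + 14*A^-5 + 7*A^-9
  A^-7 * (d^3) = -A^-1 - 3*A^-5 - 3*A^-9 - A^-13
Summing the groups: <K> = A^15 - 2*A^11 + 2*A^7 - 3*A^3 + 3*A^-1 - 2*A^-5 + A^-9 - A^-13
Normalise by the writhe: (-A^3)^(-w) = (-A^3)^(3) = -A^9, so f(A) = -A^9 * <K> = -A^24 + 2*A^20 - 2*A^16 + 3*A^12 - 3*A^8 + 2*A^4 - 1 + A^-4.
Substitute A = t^(-1/4), i.e. A^e → t^(-e/4): V(t) = t - 1 + 2*t^-1 - 3*t^-2 + 3*t^-3 - 2*t^-4 + 2*t^-5 - t^-6

Answer: t - 1 + 2*t^-1 - 3*t^-2 + 3*t^-3 - 2*t^-4 + 2*t^-5 - t^-6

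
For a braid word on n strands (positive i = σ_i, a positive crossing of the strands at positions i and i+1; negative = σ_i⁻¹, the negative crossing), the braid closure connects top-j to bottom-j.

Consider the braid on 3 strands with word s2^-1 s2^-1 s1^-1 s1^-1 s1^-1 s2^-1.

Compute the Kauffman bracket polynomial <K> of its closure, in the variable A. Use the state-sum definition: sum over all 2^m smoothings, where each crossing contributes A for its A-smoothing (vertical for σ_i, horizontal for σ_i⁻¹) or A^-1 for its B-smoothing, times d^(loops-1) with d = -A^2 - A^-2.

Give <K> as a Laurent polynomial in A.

Braid: s2^-1 s2^-1 s1^-1 s1^-1 s1^-1 s2^-1 on 3 strands, 6 crossings.
Writhe w = (#positive) - (#negative) = 0 - 6 = -6.
Computing the Kauffman bracket via state sum. There are 2^6 = 64 states.
Smooth each crossing (0=||, 1=⌣⌢); contribution A^(Σ sign_k(1-2s_k)) * d^(L-1).
Tabulate the states by total A-exponent and number of loops L (A-exp: L × count):
  A^6: L=5 ×1
  A^4: L=4 ×6
  A^2: L=3 ×15
  A^0: L=2 ×18, L=4 ×2
  A^-2: L=1 ×9, L=3 ×6
  A^-4: L=2 ×6
  A^-6: L=3 ×1
Each group contributes A^e * Σ count * d^(L-1):
Powers of d = -A^2 - A^-2: d^2 = A^4 + 2 + A^-4; d^3 = -A^6 - 3*A^2 - 3*A^-2 - A^-6; d^4 = A^8 + 4*A^4 + 6 + 4*A^-4 + A^-8.
  A^6 * (d^4) = A^14 + 4*A^10 + 6*A^6 + 4*A^2 + A^-2
  A^4 * (6*d^3) = -6*A^10 - 18*A^6 - 18*A^2 - 6*A^-2
  A^2 * (15*d^2) = 15*A^6 + 30*A^2 + 15*A^-2
  A^0 * (18*d + 2*d^3) = -2*A^6 - 24*A^2 - 24*A^-2 - 2*A^-6
  A^-2 * (9 + 6*d^2) = 6*A^2 + 21*A^-2 + 6*A^-6
  A^-4 * (6*d) = -6*A^-2 - 6*A^-6
  A^-6 * (d^2) = A^-2 + 2*A^-6 + A^-10
Summing the groups: <K> = A^14 - 2*A^10 + A^6 - 2*A^2 + 2*A^-2 + A^-10

Answer: A^14 - 2*A^10 + A^6 - 2*A^2 + 2*A^-2 + A^-10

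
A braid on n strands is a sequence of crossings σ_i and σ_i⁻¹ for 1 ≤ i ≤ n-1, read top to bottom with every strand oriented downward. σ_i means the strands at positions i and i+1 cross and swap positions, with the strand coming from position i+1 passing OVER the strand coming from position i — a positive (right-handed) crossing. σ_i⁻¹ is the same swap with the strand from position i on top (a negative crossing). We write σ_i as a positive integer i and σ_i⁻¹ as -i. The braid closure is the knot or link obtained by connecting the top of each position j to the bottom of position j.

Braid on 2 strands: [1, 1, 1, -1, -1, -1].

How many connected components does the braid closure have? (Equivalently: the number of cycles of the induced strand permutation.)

2

Derivation:
Track the strand permutation on 2 strands, starting from identity.
  step 1: s1 swaps positions 1,2 -> [2 1]
  step 2: s1 swaps positions 1,2 -> [1 2]
  step 3: s1 swaps positions 1,2 -> [2 1]
  step 4: s1^-1 swaps positions 1,2 -> [1 2]
  step 5: s1^-1 swaps positions 1,2 -> [2 1]
  step 6: s1^-1 swaps positions 1,2 -> [1 2]
Final permutation (position -> original strand): [1 2]
Closure components = cycle count of this permutation = 2.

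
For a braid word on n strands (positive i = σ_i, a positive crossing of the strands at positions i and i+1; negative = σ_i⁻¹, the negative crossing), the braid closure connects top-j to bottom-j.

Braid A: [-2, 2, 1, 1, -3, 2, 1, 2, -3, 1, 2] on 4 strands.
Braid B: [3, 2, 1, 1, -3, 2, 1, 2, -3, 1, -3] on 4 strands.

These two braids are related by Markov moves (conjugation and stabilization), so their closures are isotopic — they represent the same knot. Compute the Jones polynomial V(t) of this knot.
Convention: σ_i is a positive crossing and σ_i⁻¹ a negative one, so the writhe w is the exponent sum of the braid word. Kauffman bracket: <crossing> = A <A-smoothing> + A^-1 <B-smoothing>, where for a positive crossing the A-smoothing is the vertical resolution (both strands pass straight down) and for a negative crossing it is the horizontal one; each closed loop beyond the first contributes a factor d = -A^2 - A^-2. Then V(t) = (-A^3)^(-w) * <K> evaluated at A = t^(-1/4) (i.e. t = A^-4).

-t^7 + 2*t^6 - 2*t^5 + 2*t^4 - 2*t^3 + 2*t^2 - t + 1

Derivation:
Markov-equivalent braids have isotopic closures, hence identical knot invariants. Strip the Markov moves from each word to reach a common short braid β, then compute V(t) once on β.
Braid A: s2^-1 s2 s1 s1 s3^-1 s2 s1 s2 s3^-1 s1 s2 on 4 strands reduces by inverse Markov moves (closure unchanged at each step):
  Deconjugate: the word is γ·β·γ⁻¹ with γ = s2^-1 (prefix) and γ⁻¹ = s2 (suffix); strip both.
Reduced to β = s2 s1 s1 s3^-1 s2 s1 s2 s3^-1 s1 on 4 strands, 9 crossings.
Braid B: s3 s2 s1 s1 s3^-1 s2 s1 s2 s3^-1 s1 s3^-1 on 4 strands reduces by inverse Markov moves (closure unchanged at each step):
  Deconjugate: the word is γ·β·γ⁻¹ with γ = s3 (prefix) and γ⁻¹ = s3^-1 (suffix); strip both.
Reduced to β = s2 s1 s1 s3^-1 s2 s1 s2 s3^-1 s1 on 4 strands, 9 crossings.
Both give the same β = s2 s1 s1 s3^-1 s2 s1 s2 s3^-1 s1 on 4 strands, so one state sum suffices:
Braid: s2 s1 s1 s3^-1 s2 s1 s2 s3^-1 s1 on 4 strands, 9 crossings.
Writhe w = (#positive) - (#negative) = 7 - 2 = 5.
State-sum expansion of <K>. There are 2^9 = 512 states.
For each crossing: s=0 is the vertical smoothing, s=1 horizontal. Crossing k contributes A^(sign_k * (1 - 2*s_k)); loop factor d = -A^2 - A^-2.
Tabulate the states by total A-exponent and number of loops L (A-exp: L × count):
  A^9: L=4 ×1
  A^7: L=3 ×9
  A^5: L=2 ×28, L=4 ×8
  A^3: L=1 ×32, L=3 ×48, L=5 ×4
  A^1: L=2 ×91, L=4 ×34, L=6 ×1
  A^-1: L=1 ×23, L=3 ×92, L=5 ×11
  A^-3: L=2 ×43, L=4 ×40, L=6 ×1
  A^-5: L=1 ×4, L=3 ×26, L=5 ×6
  A^-7: L=2 ×4, L=4 ×5
  A^-9: L=3 ×1
Each group contributes A^e * Σ count * d^(L-1):
Powers of d = -A^2 - A^-2: d^2 = A^4 + 2 + A^-4; d^3 = -A^6 - 3*A^2 - 3*A^-2 - A^-6; d^4 = A^8 + 4*A^4 + 6 + 4*A^-4 + A^-8; d^5 = -A^10 - 5*A^6 - 10*A^2 - 10*A^-2 - 5*A^-6 - A^-10.
  A^9 * (d^3) = -A^15 - 3*A^11 - 3*A^7 - A^3
  A^7 * (9*d^2) = 9*A^11 + 18*A^7 + 9*A^3
  A^5 * (28*d + 8*d^3) = -8*A^11 - 52*A^7 - 52*A^3 - 8*A^-1
  A^3 * (32 + 48*d^2 + 4*d^4) = 4*A^11 + 64*A^7 + 152*A^3 + 64*A^-1 + 4*A^-5
  A^1 * (91*d + 34*d^3 + d^5) = -A^11 - 39*A^7 - 203*A^3 - 203*A^-1 - 39*A^-5 - A^-9
  A^-1 * (23 + 92*d^2 + 11*d^4) = 11*A^7 + 136*A^3 + 273*A^-1 + 136*A^-5 + 11*A^-9
  A^-3 * (43*d + 40*d^3 + d^5) = -A^7 - 45*A^3 - 173*A^-1 - 173*A^-5 - 45*A^-9 - A^-13
  A^-5 * (4 + 26*d^2 + 6*d^4) = 6*A^3 + 50*A^-1 + 92*A^-5 + 50*A^-9 + 6*A^-13
  A^-7 * (4*d + 5*d^3) = -5*A^-1 - 19*A^-5 - 19*A^-9 - 5*A^-13
  A^-9 * (d^2) = A^-5 + 2*A^-9 + A^-13
Summing the groups: <K> = -A^15 + A^11 - 2*A^7 + 2*A^3 - 2*A^-1 + 2*A^-5 - 2*A^-9 + A^-13
Normalise by the writhe: (-A^3)^(-w) = (-A^3)^(-5) = -A^-15, so f(A) = -A^-15 * <K> = 1 - A^-4 + 2*A^-8 - 2*A^-12 + 2*A^-16 - 2*A^-20 + 2*A^-24 - A^-28.
Substitute A = t^(-1/4), i.e. A^e → t^(-e/4): V(t) = -t^7 + 2*t^6 - 2*t^5 + 2*t^4 - 2*t^3 + 2*t^2 - t + 1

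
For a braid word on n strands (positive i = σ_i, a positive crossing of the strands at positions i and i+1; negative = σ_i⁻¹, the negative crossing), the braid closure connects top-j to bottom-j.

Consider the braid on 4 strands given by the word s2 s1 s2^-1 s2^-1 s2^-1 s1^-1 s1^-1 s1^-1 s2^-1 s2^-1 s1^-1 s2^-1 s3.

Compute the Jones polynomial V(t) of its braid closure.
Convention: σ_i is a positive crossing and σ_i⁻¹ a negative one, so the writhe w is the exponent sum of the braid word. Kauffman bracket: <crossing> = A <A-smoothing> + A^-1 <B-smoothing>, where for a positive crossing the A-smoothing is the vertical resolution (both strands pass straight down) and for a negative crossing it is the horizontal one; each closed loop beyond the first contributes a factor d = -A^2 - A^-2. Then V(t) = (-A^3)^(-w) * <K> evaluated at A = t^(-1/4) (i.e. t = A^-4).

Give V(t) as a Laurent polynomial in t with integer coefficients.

The presented braid s2 s1 s2^-1 s2^-1 s2^-1 s1^-1 s1^-1 s1^-1 s2^-1 s2^-1 s1^-1 s2^-1 s3 on 4 strands reduces by inverse Markov moves (closure unchanged at each step):
  Destabilize: the word has the form β·s3 where s3 occurs only as the final letter (β ∈ B_3); drop it and the last strand → 3 strands.
  Deconjugate: the word is γ·β·γ⁻¹ with γ = s2 s1 (prefix) and γ⁻¹ = s1^-1 s2^-1 (suffix); strip both.
Reduced to β = s2^-1 s2^-1 s2^-1 s1^-1 s1^-1 s1^-1 s2^-1 s2^-1 on 3 strands, 8 crossings.
Compute on β:
Braid: s2^-1 s2^-1 s2^-1 s1^-1 s1^-1 s1^-1 s2^-1 s2^-1 on 3 strands, 8 crossings.
Writhe w = (#positive) - (#negative) = 0 - 8 = -8.
Enumerate smoothing states for the bracket polynomial. There are 2^8 = 256 states.
Smooth each crossing (0=||, 1=⌣⌢); contribution A^(Σ sign_k(1-2s_k)) * d^(L-1).
Tabulate the states by total A-exponent and number of loops L (A-exp: L × count):
  A^8: L=7 ×1
  A^6: L=6 ×8
  A^4: L=5 ×28
  A^2: L=4 ×55, L=6 ×1
  A^0: L=3 ×65, L=5 ×5
  A^-2: L=2 ×45, L=4 ×11
  A^-4: L=1 ×15, L=3 ×13
  A^-6: L=2 ×8
  A^-8: L=3 ×1
Each group contributes A^e * Σ count * d^(L-1):
Powers of d = -A^2 - A^-2: d^2 = A^4 + 2 + A^-4; d^3 = -A^6 - 3*A^2 - 3*A^-2 - A^-6; d^4 = A^8 + 4*A^4 + 6 + 4*A^-4 + A^-8; d^5 = -A^10 - 5*A^6 - 10*A^2 - 10*A^-2 - 5*A^-6 - A^-10; d^6 = A^12 + 6*A^8 + 15*A^4 + 20 + 15*A^-4 + 6*A^-8 + A^-12.
  A^8 * (d^6) = A^20 + 6*A^16 + 15*A^12 + 20*A^8 + 15*A^4 + 6 + A^-4
  A^6 * (8*d^5) = -8*A^16 - 40*A^12 - 80*A^8 - 80*A^4 - 40 - 8*A^-4
  A^4 * (28*d^4) = 28*A^12 + 112*A^8 + 168*A^4 + 112 + 28*A^-4
  A^2 * (55*d^3 + d^5) = -A^12 - 60*A^8 - 175*A^4 - 175 - 60*A^-4 - A^-8
  A^0 * (65*d^2 + 5*d^4) = 5*A^8 + 85*A^4 + 160 + 85*A^-4 + 5*A^-8
  A^-2 * (45*d + 11*d^3) = -11*A^4 - 78 - 78*A^-4 - 11*A^-8
  A^-4 * (15 + 13*d^2) = 13 + 41*A^-4 + 13*A^-8
  A^-6 * (8*d) = -8*A^-4 - 8*A^-8
  A^-8 * (d^2) = A^-4 + 2*A^-8 + A^-12
Summing the groups: <K> = A^20 - 2*A^16 + 2*A^12 - 3*A^8 + 2*A^4 - 2 + 2*A^-4 + A^-12
Normalise by the writhe: (-A^3)^(-w) = (-A^3)^(8) = A^24, so f(A) = A^24 * <K> = A^44 - 2*A^40 + 2*A^36 - 3*A^32 + 2*A^28 - 2*A^24 + 2*A^20 + A^12.
Substitute A = t^(-1/4), i.e. A^e → t^(-e/4): V(t) = t^-3 + 2*t^-5 - 2*t^-6 + 2*t^-7 - 3*t^-8 + 2*t^-9 - 2*t^-10 + t^-11

Answer: t^-3 + 2*t^-5 - 2*t^-6 + 2*t^-7 - 3*t^-8 + 2*t^-9 - 2*t^-10 + t^-11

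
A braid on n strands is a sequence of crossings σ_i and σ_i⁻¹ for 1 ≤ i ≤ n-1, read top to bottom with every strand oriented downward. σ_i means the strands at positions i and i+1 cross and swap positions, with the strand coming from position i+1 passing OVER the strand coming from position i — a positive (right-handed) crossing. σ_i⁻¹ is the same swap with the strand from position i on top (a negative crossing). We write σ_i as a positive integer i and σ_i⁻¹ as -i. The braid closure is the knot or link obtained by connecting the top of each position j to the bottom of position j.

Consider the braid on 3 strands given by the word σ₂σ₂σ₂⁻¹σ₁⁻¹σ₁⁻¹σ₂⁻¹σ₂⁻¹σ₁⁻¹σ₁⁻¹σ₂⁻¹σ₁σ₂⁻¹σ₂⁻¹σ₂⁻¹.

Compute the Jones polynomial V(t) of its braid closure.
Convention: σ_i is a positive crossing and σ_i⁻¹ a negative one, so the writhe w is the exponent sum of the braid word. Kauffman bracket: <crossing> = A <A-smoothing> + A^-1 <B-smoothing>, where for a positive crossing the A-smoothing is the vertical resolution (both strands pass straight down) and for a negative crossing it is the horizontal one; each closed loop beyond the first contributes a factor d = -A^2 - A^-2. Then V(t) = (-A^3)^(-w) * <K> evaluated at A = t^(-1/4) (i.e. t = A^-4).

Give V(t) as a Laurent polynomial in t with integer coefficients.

t^-3 + t^-6 - t^-7 + t^-8 - t^-9 + t^-10 - t^-11

Derivation:
The presented braid s2 s2 s2^-1 s1^-1 s1^-1 s2^-1 s2^-1 s1^-1 s1^-1 s2^-1 s1 s2^-1 s2^-1 s2^-1 on 3 strands reduces by inverse Markov moves (closure unchanged at each step):
  Deconjugate: the word is γ·β·γ⁻¹ with γ = s2 s2 (prefix) and γ⁻¹ = s2^-1 s2^-1 (suffix); strip both.
Reduced to β = s2^-1 s1^-1 s1^-1 s2^-1 s2^-1 s1^-1 s1^-1 s2^-1 s1 s2^-1 on 3 strands, 10 crossings.
Compute on β:
Braid: s2^-1 s1^-1 s1^-1 s2^-1 s2^-1 s1^-1 s1^-1 s2^-1 s1 s2^-1 on 3 strands, 10 crossings.
Writhe w = (#positive) - (#negative) = 1 - 9 = -8.
State-sum expansion of <K>. There are 2^10 = 1024 states.
For each crossing: s=0 is the vertical smoothing, s=1 horizontal. Crossing k contributes A^(sign_k * (1 - 2*s_k)); loop factor d = -A^2 - A^-2.
Tabulate the states by total A-exponent and number of loops L (A-exp: L × count):
  A^10: L=6 ×1
  A^8: L=5 ×10
  A^6: L=4 ×41, L=6 ×4
  A^4: L=3 ×86, L=5 ×34
  A^2: L=2 ×92, L=4 ×114, L=6 ×4
  A^0: L=1 ×40, L=3 ×185, L=5 ×27
  A^-2: L=2 ×142, L=4 ×67, L=6 ×1
  A^-4: L=1 ×40, L=3 ×76, L=5 ×4
  A^-6: L=2 ×39, L=4 ×6
  A^-8: L=1 ×5, L=3 ×5
  A^-10: L=2 ×1
Each group contributes A^e * Σ count * d^(L-1):
Powers of d = -A^2 - A^-2: d^2 = A^4 + 2 + A^-4; d^3 = -A^6 - 3*A^2 - 3*A^-2 - A^-6; d^4 = A^8 + 4*A^4 + 6 + 4*A^-4 + A^-8; d^5 = -A^10 - 5*A^6 - 10*A^2 - 10*A^-2 - 5*A^-6 - A^-10.
  A^10 * (d^5) = -A^20 - 5*A^16 - 10*A^12 - 10*A^8 - 5*A^4 - 1
  A^8 * (10*d^4) = 10*A^16 + 40*A^12 + 60*A^8 + 40*A^4 + 10
  A^6 * (41*d^3 + 4*d^5) = -4*A^16 - 61*A^12 - 163*A^8 - 163*A^4 - 61 - 4*A^-4
  A^4 * (86*d^2 + 34*d^4) = 34*A^12 + 222*A^8 + 376*A^4 + 222 + 34*A^-4
  A^2 * (92*d + 114*d^3 + 4*d^5) = -4*A^12 - 134*A^8 - 474*A^4 - 474 - 134*A^-4 - 4*A^-8
  A^0 * (40 + 185*d^2 + 27*d^4) = 27*A^8 + 293*A^4 + 572 + 293*A^-4 + 27*A^-8
  A^-2 * (142*d + 67*d^3 + d^5) = -A^8 - 72*A^4 - 353 - 353*A^-4 - 72*A^-8 - A^-12
  A^-4 * (40 + 76*d^2 + 4*d^4) = 4*A^4 + 92 + 216*A^-4 + 92*A^-8 + 4*A^-12
  A^-6 * (39*d + 6*d^3) = -6 - 57*A^-4 - 57*A^-8 - 6*A^-12
  A^-8 * (5 + 5*d^2) = 5*A^-4 + 15*A^-8 + 5*A^-12
  A^-10 * (d) = -A^-8 - A^-12
Summing the groups: <K> = -A^20 + A^16 - A^12 + A^8 - A^4 + 1 + A^-12
Normalise by the writhe: (-A^3)^(-w) = (-A^3)^(8) = A^24, so f(A) = A^24 * <K> = -A^44 + A^40 - A^36 + A^32 - A^28 + A^24 + A^12.
Substitute A = t^(-1/4), i.e. A^e → t^(-e/4): V(t) = t^-3 + t^-6 - t^-7 + t^-8 - t^-9 + t^-10 - t^-11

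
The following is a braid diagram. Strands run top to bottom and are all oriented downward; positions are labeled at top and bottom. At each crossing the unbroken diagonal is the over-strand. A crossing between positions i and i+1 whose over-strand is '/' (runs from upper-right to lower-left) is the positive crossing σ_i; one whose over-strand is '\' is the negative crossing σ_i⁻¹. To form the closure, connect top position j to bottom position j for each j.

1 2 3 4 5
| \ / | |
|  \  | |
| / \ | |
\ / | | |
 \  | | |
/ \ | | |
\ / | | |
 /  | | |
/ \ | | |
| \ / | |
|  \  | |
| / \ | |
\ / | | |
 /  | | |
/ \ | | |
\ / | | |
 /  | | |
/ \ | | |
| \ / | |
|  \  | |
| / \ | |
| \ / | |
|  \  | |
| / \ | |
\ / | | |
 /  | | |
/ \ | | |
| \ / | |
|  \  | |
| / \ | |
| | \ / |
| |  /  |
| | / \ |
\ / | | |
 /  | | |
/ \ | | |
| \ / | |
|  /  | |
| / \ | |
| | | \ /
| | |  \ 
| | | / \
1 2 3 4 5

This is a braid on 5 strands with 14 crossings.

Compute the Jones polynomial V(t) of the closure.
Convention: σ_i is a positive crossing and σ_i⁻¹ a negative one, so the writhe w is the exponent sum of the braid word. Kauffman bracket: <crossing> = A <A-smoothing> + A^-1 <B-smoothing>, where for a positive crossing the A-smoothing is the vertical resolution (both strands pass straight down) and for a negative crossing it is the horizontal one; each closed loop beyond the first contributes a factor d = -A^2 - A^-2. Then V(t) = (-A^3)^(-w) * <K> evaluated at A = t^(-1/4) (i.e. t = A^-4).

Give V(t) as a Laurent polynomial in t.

t^4 - 3*t^3 + 5*t^2 - 6*t + 7 - 6*t^-1 + 5*t^-2 - 3*t^-3 + t^-4

Derivation:
Reading the diagram top to bottom ('/'-over between positions i,i+1 = s_i, '\'-over = s_i^-1): braid word = s2^-1 s1^-1 s1 s2^-1 s1 s1 s2^-1 s2^-1 s1 s2^-1 s3 s1 s2 s4^-1.
The presented braid s2^-1 s1^-1 s1 s2^-1 s1 s1 s2^-1 s2^-1 s1 s2^-1 s3 s1 s2 s4^-1 on 5 strands reduces by inverse Markov moves (closure unchanged at each step):
  Destabilize: the word has the form β·s4^-1 where s4^-1 occurs only as the final letter (β ∈ B_4); drop it and the last strand → 4 strands.
  Deconjugate: the word is γ·β·γ⁻¹ with γ = s2^-1 s1^-1 (prefix) and γ⁻¹ = s1 s2 (suffix); strip both.
  Destabilize: the word has the form β·s3 where s3 occurs only as the final letter (β ∈ B_3); drop it and the last strand → 3 strands.
Reduced to β = s1 s2^-1 s1 s1 s2^-1 s2^-1 s1 s2^-1 on 3 strands, 8 crossings.
Compute on β:
Braid: s1 s2^-1 s1 s1 s2^-1 s2^-1 s1 s2^-1 on 3 strands, 8 crossings.
Writhe w = (#positive) - (#negative) = 4 - 4 = 0.
State-sum expansion of <K>. There are 2^8 = 256 states.
For each crossing: s=0 is the vertical smoothing, s=1 horizontal. Crossing k contributes A^(sign_k * (1 - 2*s_k)); loop factor d = -A^2 - A^-2.
Tabulate the states by total A-exponent and number of loops L (A-exp: L × count):
  A^8: L=5 ×1
  A^6: L=4 ×8
  A^4: L=3 ×27, L=5 ×1
  A^2: L=2 ×47, L=4 ×9
  A^0: L=1 ×37, L=3 ×32, L=5 ×1
  A^-2: L=2 ×47, L=4 ×9
  A^-4: L=3 ×27, L=5 ×1
  A^-6: L=4 ×8
  A^-8: L=5 ×1
Each group contributes A^e * Σ count * d^(L-1):
Powers of d = -A^2 - A^-2: d^2 = A^4 + 2 + A^-4; d^3 = -A^6 - 3*A^2 - 3*A^-2 - A^-6; d^4 = A^8 + 4*A^4 + 6 + 4*A^-4 + A^-8.
  A^8 * (d^4) = A^16 + 4*A^12 + 6*A^8 + 4*A^4 + 1
  A^6 * (8*d^3) = -8*A^12 - 24*A^8 - 24*A^4 - 8
  A^4 * (27*d^2 + d^4) = A^12 + 31*A^8 + 60*A^4 + 31 + A^-4
  A^2 * (47*d + 9*d^3) = -9*A^8 - 74*A^4 - 74 - 9*A^-4
  A^0 * (37 + 32*d^2 + d^4) = A^8 + 36*A^4 + 107 + 36*A^-4 + A^-8
  A^-2 * (47*d + 9*d^3) = -9*A^4 - 74 - 74*A^-4 - 9*A^-8
  A^-4 * (27*d^2 + d^4) = A^4 + 31 + 60*A^-4 + 31*A^-8 + A^-12
  A^-6 * (8*d^3) = -8 - 24*A^-4 - 24*A^-8 - 8*A^-12
  A^-8 * (d^4) = 1 + 4*A^-4 + 6*A^-8 + 4*A^-12 + A^-16
Summing the groups: <K> = A^16 - 3*A^12 + 5*A^8 - 6*A^4 + 7 - 6*A^-4 + 5*A^-8 - 3*A^-12 + A^-16
Normalise by the writhe: (-A^3)^(-w) = (-A^3)^(0) = 1, so f(A) = 1 * <K> = A^16 - 3*A^12 + 5*A^8 - 6*A^4 + 7 - 6*A^-4 + 5*A^-8 - 3*A^-12 + A^-16.
Substitute A = t^(-1/4), i.e. A^e → t^(-e/4): V(t) = t^4 - 3*t^3 + 5*t^2 - 6*t + 7 - 6*t^-1 + 5*t^-2 - 3*t^-3 + t^-4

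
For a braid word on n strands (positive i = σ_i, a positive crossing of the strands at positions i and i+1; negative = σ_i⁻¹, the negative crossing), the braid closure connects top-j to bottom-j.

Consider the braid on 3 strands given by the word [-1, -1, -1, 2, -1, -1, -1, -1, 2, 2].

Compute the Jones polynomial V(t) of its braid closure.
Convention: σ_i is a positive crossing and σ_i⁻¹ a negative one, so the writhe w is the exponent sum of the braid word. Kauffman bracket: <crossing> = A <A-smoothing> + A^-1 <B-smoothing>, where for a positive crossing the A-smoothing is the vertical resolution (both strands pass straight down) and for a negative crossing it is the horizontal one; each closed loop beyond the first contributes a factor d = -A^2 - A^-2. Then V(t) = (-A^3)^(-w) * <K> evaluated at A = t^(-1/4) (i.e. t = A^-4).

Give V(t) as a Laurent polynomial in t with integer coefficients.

-t + 2 - 3*t^-1 + 6*t^-2 - 6*t^-3 + 7*t^-4 - 7*t^-5 + 6*t^-6 - 4*t^-7 + 2*t^-8 - t^-9

Derivation:
Braid: s1^-1 s1^-1 s1^-1 s2 s1^-1 s1^-1 s1^-1 s1^-1 s2 s2 on 3 strands, 10 crossings.
Writhe w = (#positive) - (#negative) = 3 - 7 = -4.
State-sum expansion of <K>. There are 2^10 = 1024 states.
Smooth each crossing (0=||, 1=⌣⌢); contribution A^(Σ sign_k(1-2s_k)) * d^(L-1).
Tabulate the states by total A-exponent and number of loops L (A-exp: L × count):
  A^10: L=8 ×1
  A^8: L=7 ×10
  A^6: L=6 ×44, L=8 ×1
  A^4: L=5 ×112, L=7 ×8
  A^2: L=4 ×182, L=6 ×28
  A^0: L=3 ×194, L=5 ×58
  A^-2: L=2 ×130, L=4 ×79, L=6 ×1
  A^-4: L=1 ×45, L=3 ×70, L=5 ×5
  A^-6: L=2 ×36, L=4 ×9
  A^-8: L=3 ×10
  A^-10: L=4 ×1
Each group contributes A^e * Σ count * d^(L-1):
Powers of d = -A^2 - A^-2: d^2 = A^4 + 2 + A^-4; d^3 = -A^6 - 3*A^2 - 3*A^-2 - A^-6; d^4 = A^8 + 4*A^4 + 6 + 4*A^-4 + A^-8; d^5 = -A^10 - 5*A^6 - 10*A^2 - 10*A^-2 - 5*A^-6 - A^-10; d^6 = A^12 + 6*A^8 + 15*A^4 + 20 + 15*A^-4 + 6*A^-8 + A^-12; d^7 = -A^14 - 7*A^10 - 21*A^6 - 35*A^2 - 35*A^-2 - 21*A^-6 - 7*A^-10 - A^-14.
  A^10 * (d^7) = -A^24 - 7*A^20 - 21*A^16 - 35*A^12 - 35*A^8 - 21*A^4 - 7 - A^-4
  A^8 * (10*d^6) = 10*A^20 + 60*A^16 + 150*A^12 + 200*A^8 + 150*A^4 + 60 + 10*A^-4
  A^6 * (44*d^5 + d^7) = -A^20 - 51*A^16 - 241*A^12 - 475*A^8 - 475*A^4 - 241 - 51*A^-4 - A^-8
  A^4 * (112*d^4 + 8*d^6) = 8*A^16 + 160*A^12 + 568*A^8 + 832*A^4 + 568 + 160*A^-4 + 8*A^-8
  A^2 * (182*d^3 + 28*d^5) = -28*A^12 - 322*A^8 - 826*A^4 - 826 - 322*A^-4 - 28*A^-8
  A^0 * (194*d^2 + 58*d^4) = 58*A^8 + 426*A^4 + 736 + 426*A^-4 + 58*A^-8
  A^-2 * (130*d + 79*d^3 + d^5) = -A^8 - 84*A^4 - 377 - 377*A^-4 - 84*A^-8 - A^-12
  A^-4 * (45 + 70*d^2 + 5*d^4) = 5*A^4 + 90 + 215*A^-4 + 90*A^-8 + 5*A^-12
  A^-6 * (36*d + 9*d^3) = -9 - 63*A^-4 - 63*A^-8 - 9*A^-12
  A^-8 * (10*d^2) = 10*A^-4 + 20*A^-8 + 10*A^-12
  A^-10 * (d^3) = -A^-4 - 3*A^-8 - 3*A^-12 - A^-16
Summing the groups: <K> = -A^24 + 2*A^20 - 4*A^16 + 6*A^12 - 7*A^8 + 7*A^4 - 6 + 6*A^-4 - 3*A^-8 + 2*A^-12 - A^-16
Normalise by the writhe: (-A^3)^(-w) = (-A^3)^(4) = A^12, so f(A) = A^12 * <K> = -A^36 + 2*A^32 - 4*A^28 + 6*A^24 - 7*A^20 + 7*A^16 - 6*A^12 + 6*A^8 - 3*A^4 + 2 - A^-4.
Substitute A = t^(-1/4), i.e. A^e → t^(-e/4): V(t) = -t + 2 - 3*t^-1 + 6*t^-2 - 6*t^-3 + 7*t^-4 - 7*t^-5 + 6*t^-6 - 4*t^-7 + 2*t^-8 - t^-9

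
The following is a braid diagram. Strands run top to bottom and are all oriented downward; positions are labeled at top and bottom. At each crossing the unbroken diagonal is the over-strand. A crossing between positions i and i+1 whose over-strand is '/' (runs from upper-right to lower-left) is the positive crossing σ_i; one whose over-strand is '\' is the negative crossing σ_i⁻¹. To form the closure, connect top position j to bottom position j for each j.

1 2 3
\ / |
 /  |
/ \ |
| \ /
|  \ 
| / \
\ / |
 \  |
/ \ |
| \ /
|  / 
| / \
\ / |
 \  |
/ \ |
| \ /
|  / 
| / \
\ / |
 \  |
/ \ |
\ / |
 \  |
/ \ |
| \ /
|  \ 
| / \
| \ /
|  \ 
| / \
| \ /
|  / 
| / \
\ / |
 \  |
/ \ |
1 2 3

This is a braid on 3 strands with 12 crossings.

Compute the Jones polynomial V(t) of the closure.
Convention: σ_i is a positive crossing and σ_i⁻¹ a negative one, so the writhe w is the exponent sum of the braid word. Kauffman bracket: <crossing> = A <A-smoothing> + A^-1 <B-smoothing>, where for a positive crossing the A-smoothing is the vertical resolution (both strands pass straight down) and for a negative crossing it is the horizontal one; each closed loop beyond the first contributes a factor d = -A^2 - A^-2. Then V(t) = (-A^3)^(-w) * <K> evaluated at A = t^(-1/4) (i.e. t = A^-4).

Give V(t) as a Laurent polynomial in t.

Reading the diagram top to bottom ('/'-over between positions i,i+1 = s_i, '\'-over = s_i^-1): braid word = s1 s2^-1 s1^-1 s2 s1^-1 s2 s1^-1 s1^-1 s2^-1 s2^-1 s2 s1^-1.
The presented braid s1 s2^-1 s1^-1 s2 s1^-1 s2 s1^-1 s1^-1 s2^-1 s2^-1 s2 s1^-1 on 3 strands reduces by inverse Markov moves (closure unchanged at each step):
  Deconjugate: the word is γ·β·γ⁻¹ with γ = s1 s2^-1 (prefix) and γ⁻¹ = s2 s1^-1 (suffix); strip both.
Reduced to β = s1^-1 s2 s1^-1 s2 s1^-1 s1^-1 s2^-1 s2^-1 on 3 strands, 8 crossings.
Compute on β:
Braid: s1^-1 s2 s1^-1 s2 s1^-1 s1^-1 s2^-1 s2^-1 on 3 strands, 8 crossings.
Writhe w = (#positive) - (#negative) = 2 - 6 = -4.
Enumerate smoothing states for the bracket polynomial. There are 2^8 = 256 states.
Each crossing splits two ways (0=vertical, 1=horizontal). The state's weight is A^(#A-smoothings - #B-smoothings) * d^(loops - 1).
Tabulate the states by total A-exponent and number of loops L (A-exp: L × count):
  A^8: L=5 ×1
  A^6: L=4 ×8
  A^4: L=3 ×26, L=5 ×2
  A^2: L=2 ×41, L=4 ×15
  A^0: L=1 ×26, L=3 ×43, L=5 ×1
  A^-2: L=2 ×47, L=4 ×9
  A^-4: L=1 ×11, L=3 ×16, L=5 ×1
  A^-6: L=2 ×6, L=4 ×2
  A^-8: L=3 ×1
Each group contributes A^e * Σ count * d^(L-1):
Powers of d = -A^2 - A^-2: d^2 = A^4 + 2 + A^-4; d^3 = -A^6 - 3*A^2 - 3*A^-2 - A^-6; d^4 = A^8 + 4*A^4 + 6 + 4*A^-4 + A^-8.
  A^8 * (d^4) = A^16 + 4*A^12 + 6*A^8 + 4*A^4 + 1
  A^6 * (8*d^3) = -8*A^12 - 24*A^8 - 24*A^4 - 8
  A^4 * (26*d^2 + 2*d^4) = 2*A^12 + 34*A^8 + 64*A^4 + 34 + 2*A^-4
  A^2 * (41*d + 15*d^3) = -15*A^8 - 86*A^4 - 86 - 15*A^-4
  A^0 * (26 + 43*d^2 + d^4) = A^8 + 47*A^4 + 118 + 47*A^-4 + A^-8
  A^-2 * (47*d + 9*d^3) = -9*A^4 - 74 - 74*A^-4 - 9*A^-8
  A^-4 * (11 + 16*d^2 + d^4) = A^4 + 20 + 49*A^-4 + 20*A^-8 + A^-12
  A^-6 * (6*d + 2*d^3) = -2 - 12*A^-4 - 12*A^-8 - 2*A^-12
  A^-8 * (d^2) = A^-4 + 2*A^-8 + A^-12
Summing the groups: <K> = A^16 - 2*A^12 + 2*A^8 - 3*A^4 + 3 - 2*A^-4 + 2*A^-8
Normalise by the writhe: (-A^3)^(-w) = (-A^3)^(4) = A^12, so f(A) = A^12 * <K> = A^28 - 2*A^24 + 2*A^20 - 3*A^16 + 3*A^12 - 2*A^8 + 2*A^4.
Substitute A = t^(-1/4), i.e. A^e → t^(-e/4): V(t) = 2*t^-1 - 2*t^-2 + 3*t^-3 - 3*t^-4 + 2*t^-5 - 2*t^-6 + t^-7

Answer: 2*t^-1 - 2*t^-2 + 3*t^-3 - 3*t^-4 + 2*t^-5 - 2*t^-6 + t^-7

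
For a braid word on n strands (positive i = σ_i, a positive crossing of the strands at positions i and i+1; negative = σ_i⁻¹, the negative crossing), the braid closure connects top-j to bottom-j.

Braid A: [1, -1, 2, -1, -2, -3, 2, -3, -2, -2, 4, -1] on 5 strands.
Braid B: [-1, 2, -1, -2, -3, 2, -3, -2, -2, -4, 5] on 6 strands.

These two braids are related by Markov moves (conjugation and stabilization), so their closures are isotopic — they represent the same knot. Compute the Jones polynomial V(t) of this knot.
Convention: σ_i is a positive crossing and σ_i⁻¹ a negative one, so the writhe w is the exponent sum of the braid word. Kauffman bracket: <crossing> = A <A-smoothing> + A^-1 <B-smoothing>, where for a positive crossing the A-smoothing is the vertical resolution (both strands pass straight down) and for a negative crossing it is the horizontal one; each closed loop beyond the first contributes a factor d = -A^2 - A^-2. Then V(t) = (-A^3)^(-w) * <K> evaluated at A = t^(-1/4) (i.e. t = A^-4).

Markov-equivalent braids have isotopic closures, hence identical knot invariants. Strip the Markov moves from each word to reach a common short braid β, then compute V(t) once on β.
Braid A: s1 s1^-1 s2 s1^-1 s2^-1 s3^-1 s2 s3^-1 s2^-1 s2^-1 s4 s1^-1 on 5 strands reduces by inverse Markov moves (closure unchanged at each step):
  Deconjugate: the word is γ·β·γ⁻¹ with γ = s1 (prefix) and γ⁻¹ = s1^-1 (suffix); strip both.
  Destabilize: the word has the form β·s4 where s4 occurs only as the final letter (β ∈ B_4); drop it and the last strand → 4 strands.
Reduced to β = s1^-1 s2 s1^-1 s2^-1 s3^-1 s2 s3^-1 s2^-1 s2^-1 on 4 strands, 9 crossings.
Braid B: s1^-1 s2 s1^-1 s2^-1 s3^-1 s2 s3^-1 s2^-1 s2^-1 s4^-1 s5 on 6 strands reduces by inverse Markov moves (closure unchanged at each step):
  Destabilize: the word has the form β·s5 where s5 occurs only as the final letter (β ∈ B_5); drop it and the last strand → 5 strands.
  Destabilize: the word has the form β·s4^-1 where s4^-1 occurs only as the final letter (β ∈ B_4); drop it and the last strand → 4 strands.
Reduced to β = s1^-1 s2 s1^-1 s2^-1 s3^-1 s2 s3^-1 s2^-1 s2^-1 on 4 strands, 9 crossings.
Both give the same β = s1^-1 s2 s1^-1 s2^-1 s3^-1 s2 s3^-1 s2^-1 s2^-1 on 4 strands, so one state sum suffices:
Braid: s1^-1 s2 s1^-1 s2^-1 s3^-1 s2 s3^-1 s2^-1 s2^-1 on 4 strands, 9 crossings.
Writhe w = (#positive) - (#negative) = 2 - 7 = -5.
State-sum expansion of <K>. There are 2^9 = 512 states.
Each crossing splits two ways (0=vertical, 1=horizontal). The state's weight is A^(#A-smoothings - #B-smoothings) * d^(loops - 1).
Tabulate the states by total A-exponent and number of loops L (A-exp: L × count):
  A^9: L=5 ×1
  A^7: L=4 ×9
  A^5: L=3 ×30, L=5 ×6
  A^3: L=2 ×45, L=4 ×37, L=6 ×2
  A^1: L=1 ×27, L=3 ×78, L=5 ×21
  A^-1: L=2 ×67, L=4 ×53, L=6 ×6
  A^-3: L=1 ×12, L=3 ×53, L=5 ×18, L=7 ×1
  A^-5: L=2 ×14, L=4 ×19, L=6 ×3
  A^-7: L=3 ×6, L=5 ×3
  A^-9: L=4 ×1
Each group contributes A^e * Σ count * d^(L-1):
Powers of d = -A^2 - A^-2: d^2 = A^4 + 2 + A^-4; d^3 = -A^6 - 3*A^2 - 3*A^-2 - A^-6; d^4 = A^8 + 4*A^4 + 6 + 4*A^-4 + A^-8; d^5 = -A^10 - 5*A^6 - 10*A^2 - 10*A^-2 - 5*A^-6 - A^-10; d^6 = A^12 + 6*A^8 + 15*A^4 + 20 + 15*A^-4 + 6*A^-8 + A^-12.
  A^9 * (d^4) = A^17 + 4*A^13 + 6*A^9 + 4*A^5 + A
  A^7 * (9*d^3) = -9*A^13 - 27*A^9 - 27*A^5 - 9*A
  A^5 * (30*d^2 + 6*d^4) = 6*A^13 + 54*A^9 + 96*A^5 + 54*A + 6*A^-3
  A^3 * (45*d + 37*d^3 + 2*d^5) = -2*A^13 - 47*A^9 - 176*A^5 - 176*A - 47*A^-3 - 2*A^-7
  A^1 * (27 + 78*d^2 + 21*d^4) = 21*A^9 + 162*A^5 + 309*A + 162*A^-3 + 21*A^-7
  A^-1 * (67*d + 53*d^3 + 6*d^5) = -6*A^9 - 83*A^5 - 286*A - 286*A^-3 - 83*A^-7 - 6*A^-11
  A^-3 * (12 + 53*d^2 + 18*d^4 + d^6) = A^9 + 24*A^5 + 140*A + 246*A^-3 + 140*A^-7 + 24*A^-11 + A^-15
  A^-5 * (14*d + 19*d^3 + 3*d^5) = -3*A^5 - 34*A - 101*A^-3 - 101*A^-7 - 34*A^-11 - 3*A^-15
  A^-7 * (6*d^2 + 3*d^4) = 3*A + 18*A^-3 + 30*A^-7 + 18*A^-11 + 3*A^-15
  A^-9 * (d^3) = -A^-3 - 3*A^-7 - 3*A^-11 - A^-15
Summing the groups: <K> = A^17 - A^13 + 2*A^9 - 3*A^5 + 2*A - 3*A^-3 + 2*A^-7 - A^-11
Normalise by the writhe: (-A^3)^(-w) = (-A^3)^(5) = -A^15, so f(A) = -A^15 * <K> = -A^32 + A^28 - 2*A^24 + 3*A^20 - 2*A^16 + 3*A^12 - 2*A^8 + A^4.
Substitute A = t^(-1/4), i.e. A^e → t^(-e/4): V(t) = t^-1 - 2*t^-2 + 3*t^-3 - 2*t^-4 + 3*t^-5 - 2*t^-6 + t^-7 - t^-8

Answer: t^-1 - 2*t^-2 + 3*t^-3 - 2*t^-4 + 3*t^-5 - 2*t^-6 + t^-7 - t^-8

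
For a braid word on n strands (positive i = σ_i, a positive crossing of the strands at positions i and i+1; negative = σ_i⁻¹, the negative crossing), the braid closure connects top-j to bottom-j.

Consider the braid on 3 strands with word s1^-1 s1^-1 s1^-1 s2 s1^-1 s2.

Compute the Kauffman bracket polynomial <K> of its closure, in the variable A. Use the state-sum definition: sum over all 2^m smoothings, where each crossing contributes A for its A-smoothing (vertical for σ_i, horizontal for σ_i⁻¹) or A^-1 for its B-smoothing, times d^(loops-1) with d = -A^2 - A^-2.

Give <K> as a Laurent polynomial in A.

A^14 - 2*A^10 + 2*A^6 - 2*A^2 + 2*A^-2 - A^-6 + A^-10

Derivation:
Braid: s1^-1 s1^-1 s1^-1 s2 s1^-1 s2 on 3 strands, 6 crossings.
Writhe w = (#positive) - (#negative) = 2 - 4 = -2.
State-sum expansion of <K>. There are 2^6 = 64 states.
Smooth each crossing (0=||, 1=⌣⌢); contribution A^(Σ sign_k(1-2s_k)) * d^(L-1).
Tabulate the states by total A-exponent and number of loops L (A-exp: L × count):
  A^6: L=5 ×1
  A^4: L=4 ×6
  A^2: L=3 ×15
  A^0: L=2 ×19, L=4 ×1
  A^-2: L=1 ×11, L=3 ×4
  A^-4: L=2 ×6
  A^-6: L=3 ×1
Each group contributes A^e * Σ count * d^(L-1):
Powers of d = -A^2 - A^-2: d^2 = A^4 + 2 + A^-4; d^3 = -A^6 - 3*A^2 - 3*A^-2 - A^-6; d^4 = A^8 + 4*A^4 + 6 + 4*A^-4 + A^-8.
  A^6 * (d^4) = A^14 + 4*A^10 + 6*A^6 + 4*A^2 + A^-2
  A^4 * (6*d^3) = -6*A^10 - 18*A^6 - 18*A^2 - 6*A^-2
  A^2 * (15*d^2) = 15*A^6 + 30*A^2 + 15*A^-2
  A^0 * (19*d + d^3) = -A^6 - 22*A^2 - 22*A^-2 - A^-6
  A^-2 * (11 + 4*d^2) = 4*A^2 + 19*A^-2 + 4*A^-6
  A^-4 * (6*d) = -6*A^-2 - 6*A^-6
  A^-6 * (d^2) = A^-2 + 2*A^-6 + A^-10
Summing the groups: <K> = A^14 - 2*A^10 + 2*A^6 - 2*A^2 + 2*A^-2 - A^-6 + A^-10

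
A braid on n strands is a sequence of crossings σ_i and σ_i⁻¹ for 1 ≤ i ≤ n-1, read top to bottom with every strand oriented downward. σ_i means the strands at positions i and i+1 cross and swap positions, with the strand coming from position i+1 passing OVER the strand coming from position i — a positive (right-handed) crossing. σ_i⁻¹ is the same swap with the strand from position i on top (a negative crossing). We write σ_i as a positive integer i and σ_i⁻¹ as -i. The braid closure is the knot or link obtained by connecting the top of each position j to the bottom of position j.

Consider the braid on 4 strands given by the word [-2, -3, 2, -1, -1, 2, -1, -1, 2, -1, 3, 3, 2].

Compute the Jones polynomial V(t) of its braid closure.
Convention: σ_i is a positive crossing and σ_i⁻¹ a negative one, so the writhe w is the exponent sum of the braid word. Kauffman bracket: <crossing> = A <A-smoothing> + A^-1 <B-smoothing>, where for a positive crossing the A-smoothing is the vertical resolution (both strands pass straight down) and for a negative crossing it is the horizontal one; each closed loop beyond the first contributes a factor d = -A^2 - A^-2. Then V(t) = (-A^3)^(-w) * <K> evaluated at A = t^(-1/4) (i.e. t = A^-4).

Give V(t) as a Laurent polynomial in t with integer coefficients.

-t^2 + 3*t - 4 + 6*t^-1 - 6*t^-2 + 6*t^-3 - 5*t^-4 + 3*t^-5 - t^-6

Derivation:
The presented braid s2^-1 s3^-1 s2 s1^-1 s1^-1 s2 s1^-1 s1^-1 s2 s1^-1 s3 s3 s2 on 4 strands reduces by inverse Markov moves (closure unchanged at each step):
  Deconjugate: the word is γ·β·γ⁻¹ with γ = s2^-1 s3^-1 (prefix) and γ⁻¹ = s3 s2 (suffix); strip both.
  Destabilize: the word has the form β·s3 where s3 occurs only as the final letter (β ∈ B_3); drop it and the last strand → 3 strands.
Reduced to β = s2 s1^-1 s1^-1 s2 s1^-1 s1^-1 s2 s1^-1 on 3 strands, 8 crossings.
Compute on β:
Braid: s2 s1^-1 s1^-1 s2 s1^-1 s1^-1 s2 s1^-1 on 3 strands, 8 crossings.
Writhe w = (#positive) - (#negative) = 3 - 5 = -2.
State-sum expansion of <K>. There are 2^8 = 256 states.
Each crossing splits two ways (0=vertical, 1=horizontal). The state's weight is A^(#A-smoothings - #B-smoothings) * d^(loops - 1).
Tabulate the states by total A-exponent and number of loops L (A-exp: L × count):
  A^8: L=6 ×1
  A^6: L=5 ×8
  A^4: L=4 ×28
  A^2: L=3 ×55, L=5 ×1
  A^0: L=2 ×63, L=4 ×7
  A^-2: L=1 ×35, L=3 ×21
  A^-4: L=2 ×26, L=4 ×2
  A^-6: L=3 ×8
  A^-8: L=4 ×1
Each group contributes A^e * Σ count * d^(L-1):
Powers of d = -A^2 - A^-2: d^2 = A^4 + 2 + A^-4; d^3 = -A^6 - 3*A^2 - 3*A^-2 - A^-6; d^4 = A^8 + 4*A^4 + 6 + 4*A^-4 + A^-8; d^5 = -A^10 - 5*A^6 - 10*A^2 - 10*A^-2 - 5*A^-6 - A^-10.
  A^8 * (d^5) = -A^18 - 5*A^14 - 10*A^10 - 10*A^6 - 5*A^2 - A^-2
  A^6 * (8*d^4) = 8*A^14 + 32*A^10 + 48*A^6 + 32*A^2 + 8*A^-2
  A^4 * (28*d^3) = -28*A^10 - 84*A^6 - 84*A^2 - 28*A^-2
  A^2 * (55*d^2 + d^4) = A^10 + 59*A^6 + 116*A^2 + 59*A^-2 + A^-6
  A^0 * (63*d + 7*d^3) = -7*A^6 - 84*A^2 - 84*A^-2 - 7*A^-6
  A^-2 * (35 + 21*d^2) = 21*A^2 + 77*A^-2 + 21*A^-6
  A^-4 * (26*d + 2*d^3) = -2*A^2 - 32*A^-2 - 32*A^-6 - 2*A^-10
  A^-6 * (8*d^2) = 8*A^-2 + 16*A^-6 + 8*A^-10
  A^-8 * (d^3) = -A^-2 - 3*A^-6 - 3*A^-10 - A^-14
Summing the groups: <K> = -A^18 + 3*A^14 - 5*A^10 + 6*A^6 - 6*A^2 + 6*A^-2 - 4*A^-6 + 3*A^-10 - A^-14
Normalise by the writhe: (-A^3)^(-w) = (-A^3)^(2) = A^6, so f(A) = A^6 * <K> = -A^24 + 3*A^20 - 5*A^16 + 6*A^12 - 6*A^8 + 6*A^4 - 4 + 3*A^-4 - A^-8.
Substitute A = t^(-1/4), i.e. A^e → t^(-e/4): V(t) = -t^2 + 3*t - 4 + 6*t^-1 - 6*t^-2 + 6*t^-3 - 5*t^-4 + 3*t^-5 - t^-6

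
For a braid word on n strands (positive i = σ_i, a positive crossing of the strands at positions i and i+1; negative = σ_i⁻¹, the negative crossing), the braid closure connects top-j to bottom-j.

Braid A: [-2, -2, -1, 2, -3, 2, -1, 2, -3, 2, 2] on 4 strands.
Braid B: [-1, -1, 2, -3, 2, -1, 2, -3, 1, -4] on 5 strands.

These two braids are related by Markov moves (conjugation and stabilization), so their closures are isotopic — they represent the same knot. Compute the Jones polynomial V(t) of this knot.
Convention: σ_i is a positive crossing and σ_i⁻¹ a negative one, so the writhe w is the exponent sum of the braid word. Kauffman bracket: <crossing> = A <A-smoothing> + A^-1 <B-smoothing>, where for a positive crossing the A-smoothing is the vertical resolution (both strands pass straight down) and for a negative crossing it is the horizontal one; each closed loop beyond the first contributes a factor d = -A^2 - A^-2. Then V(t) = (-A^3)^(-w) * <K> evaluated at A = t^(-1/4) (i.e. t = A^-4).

-t^3 + 3*t^2 - 3*t + 4 - 4*t^-1 + 3*t^-2 - 2*t^-3 + t^-4

Derivation:
Markov-equivalent braids have isotopic closures, hence identical knot invariants. Strip the Markov moves from each word to reach a common short braid β, then compute V(t) once on β.
Braid A: s2^-1 s2^-1 s1^-1 s2 s3^-1 s2 s1^-1 s2 s3^-1 s2 s2 on 4 strands reduces by inverse Markov moves (closure unchanged at each step):
  Deconjugate: the word is γ·β·γ⁻¹ with γ = s2^-1 s2^-1 (prefix) and γ⁻¹ = s2 s2 (suffix); strip both.
Reduced to β = s1^-1 s2 s3^-1 s2 s1^-1 s2 s3^-1 on 4 strands, 7 crossings.
Braid B: s1^-1 s1^-1 s2 s3^-1 s2 s1^-1 s2 s3^-1 s1 s4^-1 on 5 strands reduces by inverse Markov moves (closure unchanged at each step):
  Destabilize: the word has the form β·s4^-1 where s4^-1 occurs only as the final letter (β ∈ B_4); drop it and the last strand → 4 strands.
  Deconjugate: the word is γ·β·γ⁻¹ with γ = s1^-1 (prefix) and γ⁻¹ = s1 (suffix); strip both.
Reduced to β = s1^-1 s2 s3^-1 s2 s1^-1 s2 s3^-1 on 4 strands, 7 crossings.
Both give the same β = s1^-1 s2 s3^-1 s2 s1^-1 s2 s3^-1 on 4 strands, so one state sum suffices:
Braid: s1^-1 s2 s3^-1 s2 s1^-1 s2 s3^-1 on 4 strands, 7 crossings.
Writhe w = (#positive) - (#negative) = 3 - 4 = -1.
Computing the Kauffman bracket via state sum. There are 2^7 = 128 states.
For each crossing: s=0 is the vertical smoothing, s=1 horizontal. Crossing k contributes A^(sign_k * (1 - 2*s_k)); loop factor d = -A^2 - A^-2.
Tabulate the states by total A-exponent and number of loops L (A-exp: L × count):
  A^7: L=4 ×1
  A^5: L=3 ×7
  A^3: L=2 ×19, L=4 ×2
  A^1: L=1 ×21, L=3 ×14
  A^-1: L=2 ×32, L=4 ×3
  A^-3: L=3 ×21
  A^-5: L=4 ×7
  A^-7: L=5 ×1
Each group contributes A^e * Σ count * d^(L-1):
Powers of d = -A^2 - A^-2: d^2 = A^4 + 2 + A^-4; d^3 = -A^6 - 3*A^2 - 3*A^-2 - A^-6; d^4 = A^8 + 4*A^4 + 6 + 4*A^-4 + A^-8.
  A^7 * (d^3) = -A^13 - 3*A^9 - 3*A^5 - A
  A^5 * (7*d^2) = 7*A^9 + 14*A^5 + 7*A
  A^3 * (19*d + 2*d^3) = -2*A^9 - 25*A^5 - 25*A - 2*A^-3
  A^1 * (21 + 14*d^2) = 14*A^5 + 49*A + 14*A^-3
  A^-1 * (32*d + 3*d^3) = -3*A^5 - 41*A - 41*A^-3 - 3*A^-7
  A^-3 * (21*d^2) = 21*A + 42*A^-3 + 21*A^-7
  A^-5 * (7*d^3) = -7*A - 21*A^-3 - 21*A^-7 - 7*A^-11
  A^-7 * (d^4) = A + 4*A^-3 + 6*A^-7 + 4*A^-11 + A^-15
Summing the groups: <K> = -A^13 + 2*A^9 - 3*A^5 + 4*A - 4*A^-3 + 3*A^-7 - 3*A^-11 + A^-15
Normalise by the writhe: (-A^3)^(-w) = (-A^3)^(1) = -A^3, so f(A) = -A^3 * <K> = A^16 - 2*A^12 + 3*A^8 - 4*A^4 + 4 - 3*A^-4 + 3*A^-8 - A^-12.
Substitute A = t^(-1/4), i.e. A^e → t^(-e/4): V(t) = -t^3 + 3*t^2 - 3*t + 4 - 4*t^-1 + 3*t^-2 - 2*t^-3 + t^-4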